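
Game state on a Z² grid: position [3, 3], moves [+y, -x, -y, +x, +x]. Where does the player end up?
(4, 3)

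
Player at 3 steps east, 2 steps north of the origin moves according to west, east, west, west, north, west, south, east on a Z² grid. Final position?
(1, 2)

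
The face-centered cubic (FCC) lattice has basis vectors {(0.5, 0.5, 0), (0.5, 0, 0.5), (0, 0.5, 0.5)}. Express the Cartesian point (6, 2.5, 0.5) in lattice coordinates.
8b₁ + 4b₂ - 3b₃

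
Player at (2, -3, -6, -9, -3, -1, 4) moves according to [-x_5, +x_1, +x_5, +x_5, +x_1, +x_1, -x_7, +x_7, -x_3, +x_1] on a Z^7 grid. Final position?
(6, -3, -7, -9, -2, -1, 4)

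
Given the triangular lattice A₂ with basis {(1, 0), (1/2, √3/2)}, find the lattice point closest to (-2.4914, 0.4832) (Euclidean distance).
(-2.5, 0.866)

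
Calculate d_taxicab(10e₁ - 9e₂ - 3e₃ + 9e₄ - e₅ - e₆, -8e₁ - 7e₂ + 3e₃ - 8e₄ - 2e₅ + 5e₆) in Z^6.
50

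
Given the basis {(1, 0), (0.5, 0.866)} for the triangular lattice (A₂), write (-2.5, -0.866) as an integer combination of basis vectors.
-2b₁ - b₂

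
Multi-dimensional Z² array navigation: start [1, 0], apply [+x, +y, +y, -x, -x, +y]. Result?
(0, 3)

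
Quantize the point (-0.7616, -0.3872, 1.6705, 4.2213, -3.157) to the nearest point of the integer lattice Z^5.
(-1, 0, 2, 4, -3)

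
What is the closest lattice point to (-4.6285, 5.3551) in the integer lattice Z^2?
(-5, 5)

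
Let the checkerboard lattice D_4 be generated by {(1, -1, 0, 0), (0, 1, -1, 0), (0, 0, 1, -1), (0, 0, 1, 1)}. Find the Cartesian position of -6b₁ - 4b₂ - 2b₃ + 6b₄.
(-6, 2, 8, 8)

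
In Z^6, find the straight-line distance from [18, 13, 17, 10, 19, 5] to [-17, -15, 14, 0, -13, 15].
56.9386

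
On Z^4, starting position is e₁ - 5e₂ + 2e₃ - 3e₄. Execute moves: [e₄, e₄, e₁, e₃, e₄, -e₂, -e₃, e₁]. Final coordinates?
(3, -6, 2, 0)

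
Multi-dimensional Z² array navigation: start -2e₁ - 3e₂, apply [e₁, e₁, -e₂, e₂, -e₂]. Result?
(0, -4)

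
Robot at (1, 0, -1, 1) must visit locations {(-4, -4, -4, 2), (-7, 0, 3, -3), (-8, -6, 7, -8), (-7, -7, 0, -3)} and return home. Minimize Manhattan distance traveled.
74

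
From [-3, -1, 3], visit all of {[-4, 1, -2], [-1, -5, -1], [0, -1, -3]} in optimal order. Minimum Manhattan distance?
22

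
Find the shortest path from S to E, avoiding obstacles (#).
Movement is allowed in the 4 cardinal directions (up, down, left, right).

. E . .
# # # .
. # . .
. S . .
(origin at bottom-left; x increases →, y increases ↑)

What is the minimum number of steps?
7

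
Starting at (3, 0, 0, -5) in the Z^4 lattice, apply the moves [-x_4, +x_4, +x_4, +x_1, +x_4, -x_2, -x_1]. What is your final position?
(3, -1, 0, -3)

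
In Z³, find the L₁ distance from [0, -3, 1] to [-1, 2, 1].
6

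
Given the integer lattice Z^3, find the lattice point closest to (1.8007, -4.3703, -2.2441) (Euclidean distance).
(2, -4, -2)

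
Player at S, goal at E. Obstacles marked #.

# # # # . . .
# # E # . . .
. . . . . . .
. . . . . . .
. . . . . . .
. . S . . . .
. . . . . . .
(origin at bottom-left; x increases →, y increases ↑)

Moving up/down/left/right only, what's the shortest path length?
4
(one shortest path: (2, 1) → (2, 2) → (2, 3) → (2, 4) → (2, 5))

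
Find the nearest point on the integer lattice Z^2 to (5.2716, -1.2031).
(5, -1)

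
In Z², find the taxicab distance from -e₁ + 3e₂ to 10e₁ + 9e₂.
17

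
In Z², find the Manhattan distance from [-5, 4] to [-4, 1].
4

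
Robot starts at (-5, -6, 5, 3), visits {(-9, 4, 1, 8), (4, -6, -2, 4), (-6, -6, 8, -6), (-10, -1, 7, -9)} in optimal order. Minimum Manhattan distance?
85
(one optimal route: (-5, -6, 5, 3) → (-6, -6, 8, -6) → (-10, -1, 7, -9) → (-9, 4, 1, 8) → (4, -6, -2, 4))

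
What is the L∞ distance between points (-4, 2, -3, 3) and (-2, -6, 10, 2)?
13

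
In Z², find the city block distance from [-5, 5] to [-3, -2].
9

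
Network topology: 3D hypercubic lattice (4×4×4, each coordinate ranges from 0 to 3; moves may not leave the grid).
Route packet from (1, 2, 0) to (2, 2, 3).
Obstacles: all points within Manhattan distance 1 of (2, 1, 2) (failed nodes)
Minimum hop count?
4
(one shortest path: (1, 2, 0) → (1, 2, 1) → (1, 2, 2) → (1, 2, 3) → (2, 2, 3))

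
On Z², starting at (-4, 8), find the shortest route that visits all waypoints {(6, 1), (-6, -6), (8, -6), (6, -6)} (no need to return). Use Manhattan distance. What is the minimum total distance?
39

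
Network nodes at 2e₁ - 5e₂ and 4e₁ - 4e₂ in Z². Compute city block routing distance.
3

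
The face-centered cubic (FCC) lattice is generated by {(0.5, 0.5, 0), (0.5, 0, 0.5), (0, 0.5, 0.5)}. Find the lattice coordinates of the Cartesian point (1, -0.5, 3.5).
-3b₁ + 5b₂ + 2b₃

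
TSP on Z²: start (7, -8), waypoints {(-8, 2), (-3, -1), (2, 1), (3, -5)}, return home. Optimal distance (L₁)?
50
(one optimal route: (7, -8) → (-3, -1) → (-8, 2) → (2, 1) → (3, -5) → (7, -8))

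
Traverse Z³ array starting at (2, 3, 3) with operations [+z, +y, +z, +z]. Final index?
(2, 4, 6)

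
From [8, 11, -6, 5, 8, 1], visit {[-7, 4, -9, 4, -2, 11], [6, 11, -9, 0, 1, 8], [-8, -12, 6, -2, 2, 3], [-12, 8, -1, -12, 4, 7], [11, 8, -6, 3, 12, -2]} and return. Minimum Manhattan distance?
226
(one optimal route: (8, 11, -6, 5, 8, 1) → (6, 11, -9, 0, 1, 8) → (-7, 4, -9, 4, -2, 11) → (-8, -12, 6, -2, 2, 3) → (-12, 8, -1, -12, 4, 7) → (11, 8, -6, 3, 12, -2) → (8, 11, -6, 5, 8, 1))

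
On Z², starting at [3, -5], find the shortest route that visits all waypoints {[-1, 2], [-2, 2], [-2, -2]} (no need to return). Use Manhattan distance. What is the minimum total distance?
13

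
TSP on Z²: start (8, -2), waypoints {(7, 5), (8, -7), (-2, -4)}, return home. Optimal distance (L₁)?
44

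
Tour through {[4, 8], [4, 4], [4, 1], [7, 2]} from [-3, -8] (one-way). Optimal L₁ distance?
29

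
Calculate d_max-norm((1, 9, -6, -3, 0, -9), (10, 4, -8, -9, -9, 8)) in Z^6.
17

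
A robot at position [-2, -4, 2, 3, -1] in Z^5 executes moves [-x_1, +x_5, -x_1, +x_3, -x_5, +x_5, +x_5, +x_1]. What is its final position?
(-3, -4, 3, 3, 1)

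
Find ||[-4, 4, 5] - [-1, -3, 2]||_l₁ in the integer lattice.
13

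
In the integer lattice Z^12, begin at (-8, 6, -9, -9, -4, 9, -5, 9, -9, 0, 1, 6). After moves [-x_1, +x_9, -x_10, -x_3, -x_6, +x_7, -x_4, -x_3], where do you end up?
(-9, 6, -11, -10, -4, 8, -4, 9, -8, -1, 1, 6)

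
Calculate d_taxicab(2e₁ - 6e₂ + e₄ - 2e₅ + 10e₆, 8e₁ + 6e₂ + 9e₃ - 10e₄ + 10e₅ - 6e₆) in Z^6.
66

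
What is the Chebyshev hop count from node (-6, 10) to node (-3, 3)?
7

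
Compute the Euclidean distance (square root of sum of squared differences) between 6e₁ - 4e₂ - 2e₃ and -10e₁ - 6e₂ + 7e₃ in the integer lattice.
18.4662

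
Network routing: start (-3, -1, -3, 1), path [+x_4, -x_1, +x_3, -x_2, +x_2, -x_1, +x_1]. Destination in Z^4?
(-4, -1, -2, 2)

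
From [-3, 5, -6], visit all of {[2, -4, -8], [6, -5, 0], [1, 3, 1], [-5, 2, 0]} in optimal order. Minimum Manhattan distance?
46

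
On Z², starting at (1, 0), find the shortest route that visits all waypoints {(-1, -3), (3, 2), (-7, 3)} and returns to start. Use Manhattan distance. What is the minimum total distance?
32
(one optimal route: (1, 0) → (-1, -3) → (-7, 3) → (3, 2) → (1, 0))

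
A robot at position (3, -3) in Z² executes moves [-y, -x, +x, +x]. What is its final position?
(4, -4)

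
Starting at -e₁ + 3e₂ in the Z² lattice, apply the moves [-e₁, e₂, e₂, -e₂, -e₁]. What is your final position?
(-3, 4)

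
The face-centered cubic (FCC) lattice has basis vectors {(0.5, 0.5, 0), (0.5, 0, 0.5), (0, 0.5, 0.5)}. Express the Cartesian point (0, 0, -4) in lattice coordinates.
4b₁ - 4b₂ - 4b₃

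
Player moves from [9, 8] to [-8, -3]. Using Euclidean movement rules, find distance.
20.2485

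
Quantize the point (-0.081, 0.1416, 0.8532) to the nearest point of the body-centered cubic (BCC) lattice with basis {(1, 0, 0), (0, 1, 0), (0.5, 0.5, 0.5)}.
(0, 0, 1)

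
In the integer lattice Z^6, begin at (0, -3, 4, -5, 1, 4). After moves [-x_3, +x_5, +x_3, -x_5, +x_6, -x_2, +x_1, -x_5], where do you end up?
(1, -4, 4, -5, 0, 5)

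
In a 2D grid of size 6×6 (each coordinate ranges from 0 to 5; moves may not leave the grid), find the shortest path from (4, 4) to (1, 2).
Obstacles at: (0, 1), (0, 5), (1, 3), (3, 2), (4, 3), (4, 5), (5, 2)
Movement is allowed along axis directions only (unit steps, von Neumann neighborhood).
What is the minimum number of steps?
5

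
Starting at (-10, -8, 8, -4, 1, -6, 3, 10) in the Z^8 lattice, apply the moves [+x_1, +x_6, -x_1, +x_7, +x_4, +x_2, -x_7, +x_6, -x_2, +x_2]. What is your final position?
(-10, -7, 8, -3, 1, -4, 3, 10)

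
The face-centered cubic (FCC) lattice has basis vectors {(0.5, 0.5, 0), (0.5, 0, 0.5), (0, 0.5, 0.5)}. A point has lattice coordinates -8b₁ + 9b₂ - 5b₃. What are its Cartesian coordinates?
(0.5, -6.5, 2)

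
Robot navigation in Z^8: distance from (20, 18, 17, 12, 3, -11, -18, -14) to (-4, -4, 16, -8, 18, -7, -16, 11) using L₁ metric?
113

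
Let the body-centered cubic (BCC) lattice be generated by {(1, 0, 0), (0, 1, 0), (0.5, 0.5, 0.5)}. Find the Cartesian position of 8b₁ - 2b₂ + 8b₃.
(12, 2, 4)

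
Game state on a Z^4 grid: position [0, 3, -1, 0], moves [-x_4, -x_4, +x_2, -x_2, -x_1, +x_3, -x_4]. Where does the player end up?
(-1, 3, 0, -3)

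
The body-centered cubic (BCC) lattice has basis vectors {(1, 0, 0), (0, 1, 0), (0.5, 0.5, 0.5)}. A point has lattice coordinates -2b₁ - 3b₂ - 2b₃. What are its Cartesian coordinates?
(-3, -4, -1)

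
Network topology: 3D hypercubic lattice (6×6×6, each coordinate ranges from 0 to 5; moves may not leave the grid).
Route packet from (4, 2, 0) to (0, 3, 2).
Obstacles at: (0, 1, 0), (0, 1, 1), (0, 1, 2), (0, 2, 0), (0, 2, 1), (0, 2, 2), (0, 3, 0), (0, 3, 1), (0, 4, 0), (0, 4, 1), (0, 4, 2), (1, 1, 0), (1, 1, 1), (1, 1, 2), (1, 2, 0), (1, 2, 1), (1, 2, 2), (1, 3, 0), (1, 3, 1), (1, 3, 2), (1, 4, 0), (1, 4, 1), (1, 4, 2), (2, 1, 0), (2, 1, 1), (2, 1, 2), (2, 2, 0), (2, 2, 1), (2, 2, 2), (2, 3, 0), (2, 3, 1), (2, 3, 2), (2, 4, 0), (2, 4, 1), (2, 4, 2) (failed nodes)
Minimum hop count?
9
(one shortest path: (4, 2, 0) → (3, 2, 0) → (3, 3, 0) → (3, 3, 1) → (3, 3, 2) → (3, 3, 3) → (2, 3, 3) → (1, 3, 3) → (0, 3, 3) → (0, 3, 2))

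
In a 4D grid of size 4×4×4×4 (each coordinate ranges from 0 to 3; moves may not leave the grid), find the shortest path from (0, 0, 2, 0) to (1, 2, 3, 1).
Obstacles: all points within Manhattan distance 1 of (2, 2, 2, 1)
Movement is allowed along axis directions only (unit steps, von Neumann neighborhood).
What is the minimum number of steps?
5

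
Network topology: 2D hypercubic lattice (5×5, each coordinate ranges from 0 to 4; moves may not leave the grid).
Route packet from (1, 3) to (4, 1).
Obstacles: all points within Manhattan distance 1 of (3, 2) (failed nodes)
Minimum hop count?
7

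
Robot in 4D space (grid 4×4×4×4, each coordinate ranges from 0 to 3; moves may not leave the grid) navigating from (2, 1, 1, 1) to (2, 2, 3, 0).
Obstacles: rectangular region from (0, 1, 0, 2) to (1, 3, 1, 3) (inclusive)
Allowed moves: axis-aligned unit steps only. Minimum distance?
4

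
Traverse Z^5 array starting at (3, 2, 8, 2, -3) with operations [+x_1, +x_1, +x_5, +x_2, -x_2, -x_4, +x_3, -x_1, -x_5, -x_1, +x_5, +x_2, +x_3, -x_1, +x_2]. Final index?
(2, 4, 10, 1, -2)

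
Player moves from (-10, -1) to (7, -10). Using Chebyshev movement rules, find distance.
17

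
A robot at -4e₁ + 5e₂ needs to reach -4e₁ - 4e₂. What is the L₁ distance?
9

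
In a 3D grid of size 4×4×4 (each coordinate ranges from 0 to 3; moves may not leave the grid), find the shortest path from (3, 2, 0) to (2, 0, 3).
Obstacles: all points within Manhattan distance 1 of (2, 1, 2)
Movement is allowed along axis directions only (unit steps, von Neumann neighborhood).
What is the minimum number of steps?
6
(one shortest path: (3, 2, 0) → (3, 1, 0) → (3, 0, 0) → (3, 0, 1) → (3, 0, 2) → (3, 0, 3) → (2, 0, 3))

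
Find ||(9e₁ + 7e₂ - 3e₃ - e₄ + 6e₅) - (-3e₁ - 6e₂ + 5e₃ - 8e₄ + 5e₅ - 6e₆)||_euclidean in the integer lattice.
21.5174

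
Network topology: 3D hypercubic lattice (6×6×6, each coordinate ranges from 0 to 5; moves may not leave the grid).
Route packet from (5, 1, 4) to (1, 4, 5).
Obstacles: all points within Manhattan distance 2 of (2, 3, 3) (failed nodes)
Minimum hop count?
8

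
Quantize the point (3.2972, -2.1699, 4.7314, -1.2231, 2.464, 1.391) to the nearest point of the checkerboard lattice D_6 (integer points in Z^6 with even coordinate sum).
(3, -2, 5, -1, 2, 1)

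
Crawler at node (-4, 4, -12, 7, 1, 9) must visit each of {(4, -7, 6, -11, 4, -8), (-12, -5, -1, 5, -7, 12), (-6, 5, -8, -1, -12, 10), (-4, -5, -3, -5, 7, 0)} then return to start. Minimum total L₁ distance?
218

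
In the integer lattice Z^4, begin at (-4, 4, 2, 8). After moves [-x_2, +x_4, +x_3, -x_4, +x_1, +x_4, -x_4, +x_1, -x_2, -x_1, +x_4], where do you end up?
(-3, 2, 3, 9)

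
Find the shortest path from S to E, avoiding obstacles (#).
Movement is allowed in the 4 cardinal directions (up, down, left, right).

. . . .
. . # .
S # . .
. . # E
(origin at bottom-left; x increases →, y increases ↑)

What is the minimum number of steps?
8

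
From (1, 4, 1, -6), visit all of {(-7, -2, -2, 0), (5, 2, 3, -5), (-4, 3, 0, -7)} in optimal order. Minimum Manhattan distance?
41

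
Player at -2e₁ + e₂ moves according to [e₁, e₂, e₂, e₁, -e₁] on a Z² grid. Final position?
(-1, 3)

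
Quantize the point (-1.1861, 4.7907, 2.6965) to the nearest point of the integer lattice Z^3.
(-1, 5, 3)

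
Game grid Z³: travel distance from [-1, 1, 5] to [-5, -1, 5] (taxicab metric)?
6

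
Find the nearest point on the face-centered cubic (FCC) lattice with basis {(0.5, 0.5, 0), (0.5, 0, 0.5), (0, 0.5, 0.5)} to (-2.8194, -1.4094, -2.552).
(-3, -1.5, -2.5)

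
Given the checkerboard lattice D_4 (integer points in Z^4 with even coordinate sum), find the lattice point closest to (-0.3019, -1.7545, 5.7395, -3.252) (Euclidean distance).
(-1, -2, 6, -3)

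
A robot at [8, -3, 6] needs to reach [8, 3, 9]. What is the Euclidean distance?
6.7082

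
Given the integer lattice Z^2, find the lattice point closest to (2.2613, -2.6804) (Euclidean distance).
(2, -3)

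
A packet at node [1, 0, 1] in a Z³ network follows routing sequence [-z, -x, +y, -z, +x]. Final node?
(1, 1, -1)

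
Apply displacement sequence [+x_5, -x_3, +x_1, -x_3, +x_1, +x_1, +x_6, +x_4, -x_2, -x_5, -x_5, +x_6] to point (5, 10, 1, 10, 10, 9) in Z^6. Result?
(8, 9, -1, 11, 9, 11)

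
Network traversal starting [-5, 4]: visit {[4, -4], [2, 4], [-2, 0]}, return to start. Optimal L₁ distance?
34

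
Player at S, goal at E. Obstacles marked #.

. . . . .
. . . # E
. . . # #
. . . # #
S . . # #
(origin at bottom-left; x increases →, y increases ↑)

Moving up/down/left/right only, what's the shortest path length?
9
(one shortest path: (0, 0) → (1, 0) → (2, 0) → (2, 1) → (2, 2) → (2, 3) → (2, 4) → (3, 4) → (4, 4) → (4, 3))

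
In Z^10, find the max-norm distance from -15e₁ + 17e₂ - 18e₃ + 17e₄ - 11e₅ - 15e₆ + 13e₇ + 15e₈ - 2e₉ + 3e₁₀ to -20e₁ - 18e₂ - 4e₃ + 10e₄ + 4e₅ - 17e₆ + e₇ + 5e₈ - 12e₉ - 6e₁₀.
35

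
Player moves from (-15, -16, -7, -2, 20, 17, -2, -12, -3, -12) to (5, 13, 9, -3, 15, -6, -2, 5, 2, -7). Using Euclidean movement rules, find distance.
48.8979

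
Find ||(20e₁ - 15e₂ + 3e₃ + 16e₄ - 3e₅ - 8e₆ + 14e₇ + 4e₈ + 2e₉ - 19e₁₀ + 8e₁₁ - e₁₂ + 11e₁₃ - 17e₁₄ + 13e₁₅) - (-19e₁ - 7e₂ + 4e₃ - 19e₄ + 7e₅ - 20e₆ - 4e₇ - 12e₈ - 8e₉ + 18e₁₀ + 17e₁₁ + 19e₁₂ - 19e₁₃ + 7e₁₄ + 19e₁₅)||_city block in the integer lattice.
275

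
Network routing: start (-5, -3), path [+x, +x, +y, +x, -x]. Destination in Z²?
(-3, -2)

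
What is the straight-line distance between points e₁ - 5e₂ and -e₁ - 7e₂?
2.82843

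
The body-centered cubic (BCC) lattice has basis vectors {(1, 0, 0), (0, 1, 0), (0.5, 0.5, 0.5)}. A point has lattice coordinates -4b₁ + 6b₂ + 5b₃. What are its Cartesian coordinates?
(-1.5, 8.5, 2.5)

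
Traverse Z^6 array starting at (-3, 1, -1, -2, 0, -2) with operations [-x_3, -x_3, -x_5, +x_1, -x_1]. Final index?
(-3, 1, -3, -2, -1, -2)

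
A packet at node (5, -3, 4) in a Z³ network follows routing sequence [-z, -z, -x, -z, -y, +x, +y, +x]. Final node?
(6, -3, 1)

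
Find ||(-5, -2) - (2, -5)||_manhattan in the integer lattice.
10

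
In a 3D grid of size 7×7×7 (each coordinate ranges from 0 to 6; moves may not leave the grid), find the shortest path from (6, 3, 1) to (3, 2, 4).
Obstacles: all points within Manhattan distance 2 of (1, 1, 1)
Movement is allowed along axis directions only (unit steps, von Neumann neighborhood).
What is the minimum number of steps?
7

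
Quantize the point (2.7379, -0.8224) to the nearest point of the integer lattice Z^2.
(3, -1)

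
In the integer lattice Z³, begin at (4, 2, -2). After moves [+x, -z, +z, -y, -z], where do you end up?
(5, 1, -3)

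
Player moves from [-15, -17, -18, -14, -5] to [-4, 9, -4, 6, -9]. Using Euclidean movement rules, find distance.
37.5366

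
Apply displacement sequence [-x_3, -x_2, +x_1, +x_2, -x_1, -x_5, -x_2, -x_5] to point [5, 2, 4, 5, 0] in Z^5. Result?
(5, 1, 3, 5, -2)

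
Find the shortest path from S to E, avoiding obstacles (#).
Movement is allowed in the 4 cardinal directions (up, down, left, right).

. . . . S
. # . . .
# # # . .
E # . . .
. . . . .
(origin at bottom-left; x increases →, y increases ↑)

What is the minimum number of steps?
9
(one shortest path: (4, 4) → (3, 4) → (3, 3) → (3, 2) → (3, 1) → (2, 1) → (2, 0) → (1, 0) → (0, 0) → (0, 1))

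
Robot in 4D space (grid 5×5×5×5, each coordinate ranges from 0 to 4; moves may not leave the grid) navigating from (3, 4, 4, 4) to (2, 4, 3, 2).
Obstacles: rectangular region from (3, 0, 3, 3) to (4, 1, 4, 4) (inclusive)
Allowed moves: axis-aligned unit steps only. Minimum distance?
4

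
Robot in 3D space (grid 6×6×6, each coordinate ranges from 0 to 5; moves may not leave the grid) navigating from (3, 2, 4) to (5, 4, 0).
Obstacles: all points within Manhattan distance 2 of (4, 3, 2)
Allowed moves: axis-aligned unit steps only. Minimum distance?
10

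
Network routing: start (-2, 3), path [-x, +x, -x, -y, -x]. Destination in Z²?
(-4, 2)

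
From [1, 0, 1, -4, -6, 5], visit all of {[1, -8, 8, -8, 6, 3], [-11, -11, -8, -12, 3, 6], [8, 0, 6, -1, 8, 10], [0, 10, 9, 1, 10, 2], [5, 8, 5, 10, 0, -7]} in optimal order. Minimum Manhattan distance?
194
(one optimal route: (1, 0, 1, -4, -6, 5) → (5, 8, 5, 10, 0, -7) → (0, 10, 9, 1, 10, 2) → (8, 0, 6, -1, 8, 10) → (1, -8, 8, -8, 6, 3) → (-11, -11, -8, -12, 3, 6))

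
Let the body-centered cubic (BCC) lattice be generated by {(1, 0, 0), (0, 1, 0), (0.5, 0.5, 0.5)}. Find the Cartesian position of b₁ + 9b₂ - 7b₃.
(-2.5, 5.5, -3.5)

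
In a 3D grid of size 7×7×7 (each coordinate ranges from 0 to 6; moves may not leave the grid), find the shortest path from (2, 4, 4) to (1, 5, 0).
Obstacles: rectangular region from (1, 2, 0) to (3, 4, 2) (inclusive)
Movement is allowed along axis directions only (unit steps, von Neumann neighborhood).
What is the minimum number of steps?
6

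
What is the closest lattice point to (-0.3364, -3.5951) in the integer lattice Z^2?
(0, -4)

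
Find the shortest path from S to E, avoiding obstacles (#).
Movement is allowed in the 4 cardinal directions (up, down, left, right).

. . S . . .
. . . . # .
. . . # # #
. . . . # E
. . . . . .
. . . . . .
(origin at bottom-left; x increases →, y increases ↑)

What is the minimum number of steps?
8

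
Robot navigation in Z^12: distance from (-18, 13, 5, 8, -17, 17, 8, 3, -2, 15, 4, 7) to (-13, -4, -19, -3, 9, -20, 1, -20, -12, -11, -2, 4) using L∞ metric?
37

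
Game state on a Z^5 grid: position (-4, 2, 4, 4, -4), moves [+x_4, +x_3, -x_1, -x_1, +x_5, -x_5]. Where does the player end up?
(-6, 2, 5, 5, -4)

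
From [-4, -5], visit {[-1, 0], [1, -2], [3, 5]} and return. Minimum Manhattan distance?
34
(one optimal route: (-4, -5) → (-1, 0) → (3, 5) → (1, -2) → (-4, -5))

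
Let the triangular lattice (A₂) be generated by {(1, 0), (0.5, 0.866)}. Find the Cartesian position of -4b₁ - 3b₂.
(-5.5, -2.598)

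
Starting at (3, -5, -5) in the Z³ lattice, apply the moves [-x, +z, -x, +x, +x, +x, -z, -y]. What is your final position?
(4, -6, -5)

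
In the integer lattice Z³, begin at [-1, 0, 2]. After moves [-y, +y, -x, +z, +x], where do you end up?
(-1, 0, 3)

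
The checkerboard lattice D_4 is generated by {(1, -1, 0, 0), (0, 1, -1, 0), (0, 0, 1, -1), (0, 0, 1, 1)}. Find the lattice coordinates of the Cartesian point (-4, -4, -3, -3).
-4b₁ - 8b₂ - 4b₃ - 7b₄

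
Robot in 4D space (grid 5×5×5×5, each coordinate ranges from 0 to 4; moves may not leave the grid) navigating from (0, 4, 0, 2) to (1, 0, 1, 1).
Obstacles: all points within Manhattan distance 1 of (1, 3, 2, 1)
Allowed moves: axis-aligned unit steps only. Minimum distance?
7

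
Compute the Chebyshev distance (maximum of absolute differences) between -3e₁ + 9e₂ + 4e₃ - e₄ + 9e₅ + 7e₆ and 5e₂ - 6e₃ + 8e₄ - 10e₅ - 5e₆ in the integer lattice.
19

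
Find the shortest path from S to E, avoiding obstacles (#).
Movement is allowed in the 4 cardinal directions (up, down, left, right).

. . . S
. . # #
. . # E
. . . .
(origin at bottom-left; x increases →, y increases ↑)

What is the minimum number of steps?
8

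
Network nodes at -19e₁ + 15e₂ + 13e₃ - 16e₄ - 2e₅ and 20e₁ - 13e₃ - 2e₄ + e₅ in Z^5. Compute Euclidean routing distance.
51.2543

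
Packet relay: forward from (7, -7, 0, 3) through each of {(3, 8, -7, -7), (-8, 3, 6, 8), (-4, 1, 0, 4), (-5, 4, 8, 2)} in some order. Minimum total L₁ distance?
84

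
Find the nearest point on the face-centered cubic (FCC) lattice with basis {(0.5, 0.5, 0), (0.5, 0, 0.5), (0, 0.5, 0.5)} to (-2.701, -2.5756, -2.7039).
(-2.5, -2.5, -3)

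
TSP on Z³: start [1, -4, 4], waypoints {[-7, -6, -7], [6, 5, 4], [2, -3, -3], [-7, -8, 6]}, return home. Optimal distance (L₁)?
78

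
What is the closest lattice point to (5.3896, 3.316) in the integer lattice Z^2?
(5, 3)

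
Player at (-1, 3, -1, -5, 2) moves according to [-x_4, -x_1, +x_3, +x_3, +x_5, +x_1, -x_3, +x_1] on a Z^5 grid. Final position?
(0, 3, 0, -6, 3)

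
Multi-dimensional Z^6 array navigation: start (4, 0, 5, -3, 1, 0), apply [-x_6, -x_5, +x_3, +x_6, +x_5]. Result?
(4, 0, 6, -3, 1, 0)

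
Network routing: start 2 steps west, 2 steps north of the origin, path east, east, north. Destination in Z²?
(0, 3)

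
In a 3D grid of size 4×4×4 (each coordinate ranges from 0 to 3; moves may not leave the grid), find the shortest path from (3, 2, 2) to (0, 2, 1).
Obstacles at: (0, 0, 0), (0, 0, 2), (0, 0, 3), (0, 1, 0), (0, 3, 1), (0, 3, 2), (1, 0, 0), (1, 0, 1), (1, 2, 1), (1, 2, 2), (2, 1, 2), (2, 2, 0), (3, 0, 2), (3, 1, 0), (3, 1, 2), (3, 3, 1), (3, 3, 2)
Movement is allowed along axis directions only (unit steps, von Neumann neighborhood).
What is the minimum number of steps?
6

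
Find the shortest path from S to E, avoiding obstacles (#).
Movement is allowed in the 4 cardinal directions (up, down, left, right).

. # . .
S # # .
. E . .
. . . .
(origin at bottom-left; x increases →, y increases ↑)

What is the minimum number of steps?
2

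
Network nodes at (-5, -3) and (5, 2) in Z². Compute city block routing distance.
15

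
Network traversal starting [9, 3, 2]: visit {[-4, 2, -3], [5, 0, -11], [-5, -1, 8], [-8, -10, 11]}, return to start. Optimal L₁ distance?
108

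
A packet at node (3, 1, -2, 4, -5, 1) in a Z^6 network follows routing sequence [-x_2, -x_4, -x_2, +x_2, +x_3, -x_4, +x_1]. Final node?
(4, 0, -1, 2, -5, 1)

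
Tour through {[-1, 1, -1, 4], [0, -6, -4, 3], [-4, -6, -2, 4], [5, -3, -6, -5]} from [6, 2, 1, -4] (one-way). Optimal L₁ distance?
50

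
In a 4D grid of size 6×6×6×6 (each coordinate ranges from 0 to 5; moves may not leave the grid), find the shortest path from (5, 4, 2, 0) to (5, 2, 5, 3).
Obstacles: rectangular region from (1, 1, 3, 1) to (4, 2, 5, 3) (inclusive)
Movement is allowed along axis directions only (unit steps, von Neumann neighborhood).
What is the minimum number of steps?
8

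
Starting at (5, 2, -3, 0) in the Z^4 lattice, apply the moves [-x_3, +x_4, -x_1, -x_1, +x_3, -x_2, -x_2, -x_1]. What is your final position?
(2, 0, -3, 1)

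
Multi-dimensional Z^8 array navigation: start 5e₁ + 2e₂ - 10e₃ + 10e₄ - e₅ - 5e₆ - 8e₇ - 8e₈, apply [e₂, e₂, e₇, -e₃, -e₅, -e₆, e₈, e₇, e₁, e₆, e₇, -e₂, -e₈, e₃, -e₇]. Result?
(6, 3, -10, 10, -2, -5, -6, -8)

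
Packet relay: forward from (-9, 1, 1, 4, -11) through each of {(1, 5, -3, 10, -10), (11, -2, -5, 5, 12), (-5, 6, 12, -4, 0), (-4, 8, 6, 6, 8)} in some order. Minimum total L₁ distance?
139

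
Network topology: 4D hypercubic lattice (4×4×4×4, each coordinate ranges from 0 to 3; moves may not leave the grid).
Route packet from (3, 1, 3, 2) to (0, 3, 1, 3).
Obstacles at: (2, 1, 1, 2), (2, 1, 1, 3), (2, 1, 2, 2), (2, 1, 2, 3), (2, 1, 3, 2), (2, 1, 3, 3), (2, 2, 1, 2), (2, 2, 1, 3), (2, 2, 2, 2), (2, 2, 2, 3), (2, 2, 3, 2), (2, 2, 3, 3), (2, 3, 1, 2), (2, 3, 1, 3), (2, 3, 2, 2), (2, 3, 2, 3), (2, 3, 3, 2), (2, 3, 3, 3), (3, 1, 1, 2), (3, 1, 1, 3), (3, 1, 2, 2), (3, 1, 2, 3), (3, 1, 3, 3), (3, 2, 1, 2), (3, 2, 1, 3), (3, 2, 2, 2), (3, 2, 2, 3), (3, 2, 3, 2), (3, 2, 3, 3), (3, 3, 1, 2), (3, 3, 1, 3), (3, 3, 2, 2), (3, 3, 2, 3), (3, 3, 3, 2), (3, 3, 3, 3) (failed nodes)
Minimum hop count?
10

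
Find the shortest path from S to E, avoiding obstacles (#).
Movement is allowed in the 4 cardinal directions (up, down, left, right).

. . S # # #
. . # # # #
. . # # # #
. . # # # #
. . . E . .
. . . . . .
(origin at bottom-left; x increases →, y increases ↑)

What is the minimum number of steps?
7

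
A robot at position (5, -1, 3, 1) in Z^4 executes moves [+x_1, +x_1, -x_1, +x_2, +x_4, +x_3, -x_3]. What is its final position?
(6, 0, 3, 2)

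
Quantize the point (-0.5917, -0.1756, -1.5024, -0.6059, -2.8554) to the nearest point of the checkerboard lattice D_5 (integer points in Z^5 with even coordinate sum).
(-1, 0, -1, -1, -3)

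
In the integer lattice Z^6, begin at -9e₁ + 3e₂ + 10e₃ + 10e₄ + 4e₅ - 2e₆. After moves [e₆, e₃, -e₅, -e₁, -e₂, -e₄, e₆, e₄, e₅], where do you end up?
(-10, 2, 11, 10, 4, 0)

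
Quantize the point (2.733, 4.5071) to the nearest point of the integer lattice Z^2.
(3, 5)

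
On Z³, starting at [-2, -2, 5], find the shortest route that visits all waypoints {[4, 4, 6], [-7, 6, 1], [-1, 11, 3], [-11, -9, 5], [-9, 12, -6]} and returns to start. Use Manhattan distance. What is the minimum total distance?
100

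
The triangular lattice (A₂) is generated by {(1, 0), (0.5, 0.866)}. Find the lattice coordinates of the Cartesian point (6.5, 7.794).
2b₁ + 9b₂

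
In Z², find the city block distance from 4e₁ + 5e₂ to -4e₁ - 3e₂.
16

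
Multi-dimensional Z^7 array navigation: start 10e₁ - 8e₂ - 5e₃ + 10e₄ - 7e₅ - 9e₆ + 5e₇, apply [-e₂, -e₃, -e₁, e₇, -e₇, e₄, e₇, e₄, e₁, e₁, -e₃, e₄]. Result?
(11, -9, -7, 13, -7, -9, 6)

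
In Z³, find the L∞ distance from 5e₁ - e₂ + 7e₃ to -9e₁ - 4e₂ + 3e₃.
14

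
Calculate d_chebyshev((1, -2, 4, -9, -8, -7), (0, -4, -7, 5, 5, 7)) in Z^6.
14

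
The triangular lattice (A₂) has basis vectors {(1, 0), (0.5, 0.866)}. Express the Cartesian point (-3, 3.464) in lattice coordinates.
-5b₁ + 4b₂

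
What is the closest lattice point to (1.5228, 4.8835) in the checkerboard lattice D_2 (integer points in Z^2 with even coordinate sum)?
(1, 5)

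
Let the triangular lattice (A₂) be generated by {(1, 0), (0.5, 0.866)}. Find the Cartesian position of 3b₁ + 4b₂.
(5, 3.464)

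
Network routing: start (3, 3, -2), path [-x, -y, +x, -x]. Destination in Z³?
(2, 2, -2)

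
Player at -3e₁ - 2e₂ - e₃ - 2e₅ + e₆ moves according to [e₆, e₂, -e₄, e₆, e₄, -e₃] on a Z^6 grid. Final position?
(-3, -1, -2, 0, -2, 3)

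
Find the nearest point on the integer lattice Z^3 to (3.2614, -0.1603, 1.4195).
(3, 0, 1)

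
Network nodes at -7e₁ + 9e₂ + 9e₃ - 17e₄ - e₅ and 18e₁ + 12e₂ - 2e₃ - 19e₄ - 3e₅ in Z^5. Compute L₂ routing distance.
27.6225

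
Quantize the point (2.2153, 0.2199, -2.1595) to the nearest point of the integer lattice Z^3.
(2, 0, -2)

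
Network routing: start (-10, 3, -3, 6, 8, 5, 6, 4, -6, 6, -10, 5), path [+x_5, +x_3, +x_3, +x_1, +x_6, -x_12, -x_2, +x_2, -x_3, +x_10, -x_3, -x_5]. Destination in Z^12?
(-9, 3, -3, 6, 8, 6, 6, 4, -6, 7, -10, 4)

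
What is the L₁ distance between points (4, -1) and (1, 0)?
4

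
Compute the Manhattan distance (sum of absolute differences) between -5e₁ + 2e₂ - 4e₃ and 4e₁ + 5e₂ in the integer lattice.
16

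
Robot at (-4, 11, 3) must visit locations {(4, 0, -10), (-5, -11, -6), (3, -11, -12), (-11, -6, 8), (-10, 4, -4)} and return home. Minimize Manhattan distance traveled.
126
(one optimal route: (-4, 11, 3) → (-11, -6, 8) → (-5, -11, -6) → (3, -11, -12) → (4, 0, -10) → (-10, 4, -4) → (-4, 11, 3))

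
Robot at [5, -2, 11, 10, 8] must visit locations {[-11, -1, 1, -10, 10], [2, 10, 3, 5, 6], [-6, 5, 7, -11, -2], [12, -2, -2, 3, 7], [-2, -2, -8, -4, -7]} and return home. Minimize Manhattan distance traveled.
212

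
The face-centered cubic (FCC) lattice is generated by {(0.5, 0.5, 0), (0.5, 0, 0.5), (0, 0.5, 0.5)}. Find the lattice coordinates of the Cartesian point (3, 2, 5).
6b₂ + 4b₃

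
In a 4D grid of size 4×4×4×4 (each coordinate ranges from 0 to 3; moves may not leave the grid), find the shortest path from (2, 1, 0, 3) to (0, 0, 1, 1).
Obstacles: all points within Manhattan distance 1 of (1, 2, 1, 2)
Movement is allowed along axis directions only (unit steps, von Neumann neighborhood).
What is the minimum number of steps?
6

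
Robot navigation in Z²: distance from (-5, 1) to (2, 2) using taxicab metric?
8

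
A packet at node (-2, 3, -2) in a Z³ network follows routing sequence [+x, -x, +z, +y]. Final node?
(-2, 4, -1)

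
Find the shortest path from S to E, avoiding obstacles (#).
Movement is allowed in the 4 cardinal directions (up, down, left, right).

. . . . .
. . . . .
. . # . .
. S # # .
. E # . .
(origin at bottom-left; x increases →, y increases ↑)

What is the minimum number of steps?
1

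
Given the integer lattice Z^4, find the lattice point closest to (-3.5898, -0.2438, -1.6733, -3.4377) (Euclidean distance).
(-4, 0, -2, -3)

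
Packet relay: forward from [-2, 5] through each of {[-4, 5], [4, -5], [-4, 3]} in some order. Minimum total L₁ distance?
20
(one optimal route: (-2, 5) → (-4, 5) → (-4, 3) → (4, -5))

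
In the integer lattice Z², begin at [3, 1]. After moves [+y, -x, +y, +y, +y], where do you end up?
(2, 5)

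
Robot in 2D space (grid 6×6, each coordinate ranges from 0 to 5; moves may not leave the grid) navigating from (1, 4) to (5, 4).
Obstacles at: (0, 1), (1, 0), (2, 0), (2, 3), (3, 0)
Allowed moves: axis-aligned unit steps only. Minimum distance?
4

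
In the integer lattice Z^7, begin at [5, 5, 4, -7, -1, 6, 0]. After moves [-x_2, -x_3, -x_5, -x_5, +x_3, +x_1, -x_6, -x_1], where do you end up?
(5, 4, 4, -7, -3, 5, 0)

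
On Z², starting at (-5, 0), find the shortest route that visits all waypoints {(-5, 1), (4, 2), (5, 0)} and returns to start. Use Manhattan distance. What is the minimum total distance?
24
(one optimal route: (-5, 0) → (-5, 1) → (4, 2) → (5, 0) → (-5, 0))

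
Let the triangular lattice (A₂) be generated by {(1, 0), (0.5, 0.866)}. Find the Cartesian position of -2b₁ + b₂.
(-1.5, 0.866)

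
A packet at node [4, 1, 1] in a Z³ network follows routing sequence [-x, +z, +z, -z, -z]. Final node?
(3, 1, 1)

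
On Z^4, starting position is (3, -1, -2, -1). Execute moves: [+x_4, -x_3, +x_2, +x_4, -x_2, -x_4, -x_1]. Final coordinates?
(2, -1, -3, 0)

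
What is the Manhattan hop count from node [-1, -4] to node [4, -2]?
7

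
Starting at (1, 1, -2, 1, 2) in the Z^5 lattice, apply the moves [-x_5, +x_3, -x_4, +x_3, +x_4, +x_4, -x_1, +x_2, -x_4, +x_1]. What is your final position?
(1, 2, 0, 1, 1)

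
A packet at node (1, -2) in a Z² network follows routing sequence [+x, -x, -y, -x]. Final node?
(0, -3)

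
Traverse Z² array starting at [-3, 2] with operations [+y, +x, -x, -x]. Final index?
(-4, 3)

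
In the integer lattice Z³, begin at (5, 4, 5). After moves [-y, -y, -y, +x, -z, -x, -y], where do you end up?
(5, 0, 4)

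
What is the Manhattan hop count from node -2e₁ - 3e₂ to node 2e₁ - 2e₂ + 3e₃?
8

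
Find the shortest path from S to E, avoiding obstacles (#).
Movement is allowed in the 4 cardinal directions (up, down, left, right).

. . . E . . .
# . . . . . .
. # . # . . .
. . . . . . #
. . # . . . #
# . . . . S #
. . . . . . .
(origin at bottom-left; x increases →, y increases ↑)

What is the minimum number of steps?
7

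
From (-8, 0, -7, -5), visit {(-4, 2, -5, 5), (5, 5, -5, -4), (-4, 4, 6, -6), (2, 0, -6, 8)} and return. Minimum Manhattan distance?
96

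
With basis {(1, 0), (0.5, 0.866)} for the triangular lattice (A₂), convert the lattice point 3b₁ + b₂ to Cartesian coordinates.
(3.5, 0.866)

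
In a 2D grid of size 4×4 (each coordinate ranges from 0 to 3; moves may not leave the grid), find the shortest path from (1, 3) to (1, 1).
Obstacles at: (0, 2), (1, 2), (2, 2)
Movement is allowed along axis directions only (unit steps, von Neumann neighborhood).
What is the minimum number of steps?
6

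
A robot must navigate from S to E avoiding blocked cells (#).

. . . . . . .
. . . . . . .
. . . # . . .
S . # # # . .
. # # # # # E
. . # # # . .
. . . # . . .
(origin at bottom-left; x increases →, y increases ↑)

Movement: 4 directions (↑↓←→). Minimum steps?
11
(one shortest path: (0, 3) → (1, 3) → (1, 4) → (2, 4) → (2, 5) → (3, 5) → (4, 5) → (5, 5) → (6, 5) → (6, 4) → (6, 3) → (6, 2))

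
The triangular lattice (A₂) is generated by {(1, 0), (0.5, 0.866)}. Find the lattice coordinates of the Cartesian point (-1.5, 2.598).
-3b₁ + 3b₂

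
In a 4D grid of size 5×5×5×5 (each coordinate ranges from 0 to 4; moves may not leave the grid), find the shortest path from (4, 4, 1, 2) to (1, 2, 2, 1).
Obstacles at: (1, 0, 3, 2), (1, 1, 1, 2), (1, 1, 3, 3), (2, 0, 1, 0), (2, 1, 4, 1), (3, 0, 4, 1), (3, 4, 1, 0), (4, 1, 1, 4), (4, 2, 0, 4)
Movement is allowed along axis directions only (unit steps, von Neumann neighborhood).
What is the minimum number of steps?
7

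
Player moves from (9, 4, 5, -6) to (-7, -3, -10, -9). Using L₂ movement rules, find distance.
23.2164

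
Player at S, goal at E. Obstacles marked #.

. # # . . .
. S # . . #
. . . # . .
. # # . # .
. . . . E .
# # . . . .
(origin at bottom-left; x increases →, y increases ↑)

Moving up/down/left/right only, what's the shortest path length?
8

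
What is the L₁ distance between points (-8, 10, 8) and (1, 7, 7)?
13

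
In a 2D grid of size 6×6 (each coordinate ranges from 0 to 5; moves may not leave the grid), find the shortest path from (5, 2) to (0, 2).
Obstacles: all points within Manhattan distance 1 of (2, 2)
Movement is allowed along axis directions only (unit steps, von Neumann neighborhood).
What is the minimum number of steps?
9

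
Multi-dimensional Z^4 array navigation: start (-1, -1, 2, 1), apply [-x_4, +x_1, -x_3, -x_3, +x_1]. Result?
(1, -1, 0, 0)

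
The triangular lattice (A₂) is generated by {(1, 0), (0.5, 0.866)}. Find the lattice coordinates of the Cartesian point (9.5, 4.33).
7b₁ + 5b₂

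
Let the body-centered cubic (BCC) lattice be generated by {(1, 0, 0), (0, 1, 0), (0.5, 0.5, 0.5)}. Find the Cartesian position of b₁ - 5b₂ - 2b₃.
(0, -6, -1)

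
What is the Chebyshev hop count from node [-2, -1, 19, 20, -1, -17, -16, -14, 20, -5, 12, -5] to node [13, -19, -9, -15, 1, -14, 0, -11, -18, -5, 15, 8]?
38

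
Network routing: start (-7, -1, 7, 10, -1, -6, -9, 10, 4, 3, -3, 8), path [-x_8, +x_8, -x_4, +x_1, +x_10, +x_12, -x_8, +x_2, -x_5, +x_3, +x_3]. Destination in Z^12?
(-6, 0, 9, 9, -2, -6, -9, 9, 4, 4, -3, 9)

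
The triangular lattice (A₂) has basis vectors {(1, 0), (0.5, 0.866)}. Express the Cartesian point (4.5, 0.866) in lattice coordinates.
4b₁ + b₂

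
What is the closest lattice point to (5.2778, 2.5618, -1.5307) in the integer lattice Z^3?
(5, 3, -2)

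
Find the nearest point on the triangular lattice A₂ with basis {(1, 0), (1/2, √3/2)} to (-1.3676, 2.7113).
(-1.5, 2.598)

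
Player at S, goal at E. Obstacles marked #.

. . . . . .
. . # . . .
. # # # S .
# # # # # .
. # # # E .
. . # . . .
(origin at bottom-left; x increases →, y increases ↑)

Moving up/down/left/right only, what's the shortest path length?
4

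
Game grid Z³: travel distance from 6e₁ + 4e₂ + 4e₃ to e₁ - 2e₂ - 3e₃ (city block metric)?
18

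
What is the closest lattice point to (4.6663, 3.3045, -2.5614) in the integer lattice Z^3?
(5, 3, -3)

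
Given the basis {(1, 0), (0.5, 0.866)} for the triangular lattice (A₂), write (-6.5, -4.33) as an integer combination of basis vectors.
-4b₁ - 5b₂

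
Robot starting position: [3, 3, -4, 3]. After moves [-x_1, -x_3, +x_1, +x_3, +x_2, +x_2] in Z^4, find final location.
(3, 5, -4, 3)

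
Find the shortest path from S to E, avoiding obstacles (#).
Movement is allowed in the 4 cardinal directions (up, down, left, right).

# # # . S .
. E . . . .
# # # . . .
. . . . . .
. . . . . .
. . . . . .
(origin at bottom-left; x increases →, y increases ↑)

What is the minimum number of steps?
4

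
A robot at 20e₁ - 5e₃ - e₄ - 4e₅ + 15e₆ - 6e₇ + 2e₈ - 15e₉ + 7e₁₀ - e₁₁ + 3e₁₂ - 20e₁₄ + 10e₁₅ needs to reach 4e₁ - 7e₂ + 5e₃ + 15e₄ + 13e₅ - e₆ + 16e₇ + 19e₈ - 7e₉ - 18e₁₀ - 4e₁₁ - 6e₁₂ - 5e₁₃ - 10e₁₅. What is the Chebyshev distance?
25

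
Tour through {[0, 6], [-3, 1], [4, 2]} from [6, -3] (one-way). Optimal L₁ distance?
23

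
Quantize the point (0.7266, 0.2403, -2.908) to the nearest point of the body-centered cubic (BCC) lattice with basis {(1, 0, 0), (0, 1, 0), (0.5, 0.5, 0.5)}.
(1, 0, -3)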